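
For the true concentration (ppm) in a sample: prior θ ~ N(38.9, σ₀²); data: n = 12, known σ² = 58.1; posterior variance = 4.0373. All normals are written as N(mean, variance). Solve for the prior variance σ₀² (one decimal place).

Posterior precision equals prior precision plus data precision: 1/σ_n² = 1/σ₀² + n/σ².
So 1/σ₀² = 1/4.0373 − 12/58.1 = 0.247690 − 0.206540 = 0.041150.
Hence σ₀² = 1/0.041150 ≈ 24.3.

σ₀² = 24.3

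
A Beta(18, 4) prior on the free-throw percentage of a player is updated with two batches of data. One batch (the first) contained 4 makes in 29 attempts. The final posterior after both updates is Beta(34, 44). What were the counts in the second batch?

12 makes and 15 misses

Because Beta–binomial updating is additive in the counts, the combined data contributed (α_post−α_prior, β_post−β_prior) successes and failures.
Total across both batches: 34−18=16 makes, 44−4=40 misses.
Subtract the first batch: 16−4=12 makes and 40−25=15 misses.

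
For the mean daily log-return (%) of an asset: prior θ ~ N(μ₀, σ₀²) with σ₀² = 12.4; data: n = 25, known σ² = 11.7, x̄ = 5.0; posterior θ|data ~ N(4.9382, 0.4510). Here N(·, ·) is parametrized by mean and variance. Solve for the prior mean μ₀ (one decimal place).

μ₀ = 3.3

With known observation variance, the Normal–Normal posterior has precision τ_n = τ₀ + n/σ² and mean μ_n = (τ₀μ₀ + (n/σ²)x̄)/τ_n.
Here τ₀ = 1/12.4 = 0.080645 and τ_data = 25/11.7 = 2.136752, so τ_n = 2.217397.
Rearranging for μ₀: μ₀ = (μ_n·τ_n − τ_data·x̄)/τ₀ = (4.9382·2.217397 − 2.136752·5.0) / 0.080645 = 0.266190/0.080645 ≈ 3.3.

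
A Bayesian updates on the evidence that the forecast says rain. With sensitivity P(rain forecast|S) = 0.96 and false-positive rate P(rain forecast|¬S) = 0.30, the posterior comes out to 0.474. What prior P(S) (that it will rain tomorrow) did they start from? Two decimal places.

P(S) = 0.22

In odds form, posterior odds = prior odds × likelihood ratio, so prior odds = posterior odds ÷ LR.
Posterior odds = 0.474/(1−0.474) = 0.9011. LR = 0.96/0.30 = 3.2000.
Prior odds = 0.9011/3.2000 = 0.2816, so P(S) = 0.2816/(1+0.2816) ≈ 0.22.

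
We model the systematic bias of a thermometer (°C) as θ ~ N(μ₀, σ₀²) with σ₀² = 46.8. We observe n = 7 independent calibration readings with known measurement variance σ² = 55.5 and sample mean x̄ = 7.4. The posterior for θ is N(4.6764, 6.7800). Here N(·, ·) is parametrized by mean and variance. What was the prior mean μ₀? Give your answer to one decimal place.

μ₀ = -11.4

With known observation variance, the Normal–Normal posterior has precision τ_n = τ₀ + n/σ² and mean μ_n = (τ₀μ₀ + (n/σ²)x̄)/τ_n.
Here τ₀ = 1/46.8 = 0.021368 and τ_data = 7/55.5 = 0.126126, so τ_n = 0.147494.
Rearranging for μ₀: μ₀ = (μ_n·τ_n − τ_data·x̄)/τ₀ = (4.6764·0.147494 − 0.126126·7.4) / 0.021368 = -0.243591/0.021368 ≈ -11.4.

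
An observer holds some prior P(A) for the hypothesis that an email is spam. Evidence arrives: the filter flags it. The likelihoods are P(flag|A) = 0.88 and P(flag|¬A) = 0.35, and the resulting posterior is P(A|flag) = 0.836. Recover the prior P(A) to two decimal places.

In odds form, posterior odds = prior odds × likelihood ratio, so prior odds = posterior odds ÷ LR.
Posterior odds = 0.836/(1−0.836) = 5.0976. LR = 0.88/0.35 = 2.5143.
Prior odds = 5.0976/2.5143 = 2.0274, so P(A) = 2.0274/(1+2.0274) ≈ 0.67.

P(A) = 0.67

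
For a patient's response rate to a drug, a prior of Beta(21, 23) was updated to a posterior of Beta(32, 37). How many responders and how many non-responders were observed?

Under Beta–binomial conjugacy the posterior parameters are (a+s, b+f).
So s = 32 − 21 = 11 and f = 37 − 23 = 14.

11 responders and 14 non-responders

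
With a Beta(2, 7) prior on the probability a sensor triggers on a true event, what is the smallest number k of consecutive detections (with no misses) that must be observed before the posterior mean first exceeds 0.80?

After k detections and 0 misses the posterior is Beta(2+k, 7), with mean (2+k)/(2+7+k).
Set (2+k)/(9+k) > 0.80 and solve: k > (0.80·9 − 2)/(1 − 0.80) = 26.000.
The smallest integer exceeding 26.000 is 27, and checking k=27: (29)/(36) = 0.8056 > 0.80.

k = 27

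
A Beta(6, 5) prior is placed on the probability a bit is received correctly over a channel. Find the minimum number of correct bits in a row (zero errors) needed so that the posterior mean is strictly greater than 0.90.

After k correct bits and 0 errors the posterior is Beta(6+k, 5), with mean (6+k)/(6+5+k).
Set (6+k)/(11+k) > 0.90 and solve: k > (0.90·11 − 6)/(1 − 0.90) = 39.000.
The smallest integer exceeding 39.000 is 40, and checking k=40: (46)/(51) = 0.9020 > 0.90.

k = 40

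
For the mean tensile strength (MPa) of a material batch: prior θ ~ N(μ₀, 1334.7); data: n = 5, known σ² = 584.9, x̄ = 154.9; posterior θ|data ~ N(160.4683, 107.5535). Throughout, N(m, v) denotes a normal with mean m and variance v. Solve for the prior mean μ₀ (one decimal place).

μ₀ = 224.0

With known observation variance, the Normal–Normal posterior has precision τ_n = τ₀ + n/σ² and mean μ_n = (τ₀μ₀ + (n/σ²)x̄)/τ_n.
Here τ₀ = 1/1334.7 = 0.000749 and τ_data = 5/584.9 = 0.008548, so τ_n = 0.009297.
Rearranging for μ₀: μ₀ = (μ_n·τ_n − τ_data·x̄)/τ₀ = (160.4683·0.009297 − 0.008548·154.9) / 0.000749 = 0.167789/0.000749 ≈ 224.0.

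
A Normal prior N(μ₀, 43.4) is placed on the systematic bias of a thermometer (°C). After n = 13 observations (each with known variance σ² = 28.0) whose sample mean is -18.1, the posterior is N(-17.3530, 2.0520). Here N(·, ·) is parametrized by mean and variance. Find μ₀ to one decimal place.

The posterior mean is a precision-weighted average: μ_n = (τ₀μ₀ + τ_data·x̄)/(τ₀+τ_data), with τ₀=1/σ₀² and τ_data=n/σ².
Here τ₀ = 1/43.4 = 0.023041 and τ_data = 13/28.0 = 0.464286, so τ_n = 0.487327.
Rearranging for μ₀: μ₀ = (μ_n·τ_n − τ_data·x̄)/τ₀ = (-17.3530·0.487327 − 0.464286·-18.1) / 0.023041 = -0.053009/0.023041 ≈ -2.3.

μ₀ = -2.3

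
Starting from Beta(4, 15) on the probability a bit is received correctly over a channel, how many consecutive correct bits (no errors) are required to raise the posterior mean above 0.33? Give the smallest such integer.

After k correct bits and 0 errors the posterior is Beta(4+k, 15), with mean (4+k)/(4+15+k).
Set (4+k)/(19+k) > 0.33 and solve: k > (0.33·19 − 4)/(1 − 0.33) = 3.388.
The smallest integer exceeding 3.388 is 4, and checking k=4: (8)/(23) = 0.3478 > 0.33.

k = 4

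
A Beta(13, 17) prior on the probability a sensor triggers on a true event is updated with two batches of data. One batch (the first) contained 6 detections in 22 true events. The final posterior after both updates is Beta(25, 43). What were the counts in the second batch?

Sequential conjugate updates are equivalent to a single update on the pooled data, so total successes = posterior α − prior α and total failures = posterior β − prior β.
Total across both batches: 25−13=12 detections, 43−17=26 misses.
Subtract the first batch: 12−6=6 detections and 26−16=10 misses.

6 detections and 10 misses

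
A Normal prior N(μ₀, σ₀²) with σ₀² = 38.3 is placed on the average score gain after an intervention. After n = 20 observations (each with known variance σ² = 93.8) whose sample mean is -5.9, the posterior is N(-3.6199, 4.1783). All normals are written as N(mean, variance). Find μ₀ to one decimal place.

μ₀ = 15.0

The posterior mean is a precision-weighted average: μ_n = (τ₀μ₀ + τ_data·x̄)/(τ₀+τ_data), with τ₀=1/σ₀² and τ_data=n/σ².
Here τ₀ = 1/38.3 = 0.026110 and τ_data = 20/93.8 = 0.213220, so τ_n = 0.239330.
Rearranging for μ₀: μ₀ = (μ_n·τ_n − τ_data·x̄)/τ₀ = (-3.6199·0.239330 − 0.213220·-5.9) / 0.026110 = 0.391647/0.026110 ≈ 15.0.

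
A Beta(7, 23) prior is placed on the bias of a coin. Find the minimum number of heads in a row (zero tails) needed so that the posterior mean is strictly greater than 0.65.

k = 36

After k heads and 0 tails the posterior is Beta(7+k, 23), with mean (7+k)/(7+23+k).
Set (7+k)/(30+k) > 0.65 and solve: k > (0.65·30 − 7)/(1 − 0.65) = 35.714.
The smallest integer exceeding 35.714 is 36, and checking k=36: (43)/(66) = 0.6515 > 0.65.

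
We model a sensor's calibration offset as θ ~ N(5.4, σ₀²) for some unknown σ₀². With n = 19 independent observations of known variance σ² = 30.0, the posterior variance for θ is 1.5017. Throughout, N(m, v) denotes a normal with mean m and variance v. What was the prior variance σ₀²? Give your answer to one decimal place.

σ₀² = 30.7

For the Normal–Normal model with known σ², precisions add: τ_n = τ₀ + n/σ².
So 1/σ₀² = 1/1.5017 − 19/30.0 = 0.665912 − 0.633333 = 0.032579.
Hence σ₀² = 1/0.032579 ≈ 30.7.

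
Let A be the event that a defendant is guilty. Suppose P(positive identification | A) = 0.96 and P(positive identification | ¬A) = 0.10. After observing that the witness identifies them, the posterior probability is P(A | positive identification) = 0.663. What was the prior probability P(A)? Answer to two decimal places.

In odds form, posterior odds = prior odds × likelihood ratio, so prior odds = posterior odds ÷ LR.
Posterior odds = 0.663/(1−0.663) = 1.9674. LR = 0.96/0.10 = 9.6000.
Prior odds = 1.9674/9.6000 = 0.2049, so P(A) = 0.2049/(1+0.2049) ≈ 0.17.

P(A) = 0.17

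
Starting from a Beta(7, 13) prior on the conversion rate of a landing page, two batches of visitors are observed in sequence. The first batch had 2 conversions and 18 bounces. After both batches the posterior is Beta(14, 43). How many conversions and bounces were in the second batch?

5 conversions and 12 bounces

Because Beta–binomial updating is additive in the counts, the combined data contributed (α_post−α_prior, β_post−β_prior) successes and failures.
Total across both batches: 14−7=7 conversions, 43−13=30 bounces.
Subtract the first batch: 7−2=5 conversions and 30−18=12 bounces.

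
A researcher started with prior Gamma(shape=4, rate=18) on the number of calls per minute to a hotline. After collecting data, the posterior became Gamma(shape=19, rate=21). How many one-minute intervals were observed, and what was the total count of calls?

Gamma–Poisson conjugacy: posterior shape = α + Σxᵢ, posterior rate = β + n.
Matching: Σxᵢ = 19 − 4 = 15 and n = 21 − 18 = 3.

n = 3 one-minute intervals with total 15 calls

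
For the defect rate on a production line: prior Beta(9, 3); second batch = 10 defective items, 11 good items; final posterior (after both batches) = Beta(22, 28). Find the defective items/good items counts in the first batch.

3 defective items and 14 good items

Because Beta–binomial updating is additive in the counts, the combined data contributed (α_post−α_prior, β_post−β_prior) successes and failures.
Total across both batches: 22−9=13 defective items, 28−3=25 good items.
Subtract the second batch: 13−10=3 defective items and 25−11=14 good items.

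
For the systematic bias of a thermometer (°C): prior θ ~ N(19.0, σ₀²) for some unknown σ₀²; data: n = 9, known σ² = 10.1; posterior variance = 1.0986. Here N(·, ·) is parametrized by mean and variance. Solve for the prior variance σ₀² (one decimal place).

Posterior precision equals prior precision plus data precision: 1/σ_n² = 1/σ₀² + n/σ².
So 1/σ₀² = 1/1.0986 − 9/10.1 = 0.910249 − 0.891089 = 0.019160.
Hence σ₀² = 1/0.019160 ≈ 52.2.

σ₀² = 52.2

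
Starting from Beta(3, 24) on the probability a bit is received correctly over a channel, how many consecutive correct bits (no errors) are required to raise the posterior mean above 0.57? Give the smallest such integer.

k = 29

After k correct bits and 0 errors the posterior is Beta(3+k, 24), with mean (3+k)/(3+24+k).
Set (3+k)/(27+k) > 0.57 and solve: k > (0.57·27 − 3)/(1 − 0.57) = 28.814.
The smallest integer exceeding 28.814 is 29, and checking k=29: (32)/(56) = 0.5714 > 0.57.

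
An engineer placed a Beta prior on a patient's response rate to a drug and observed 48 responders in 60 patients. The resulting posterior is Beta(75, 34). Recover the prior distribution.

Beta is conjugate to the binomial likelihood: posterior = Beta(α+s, β+f).
So α = 75 − 48 = 27 and β = 34 − 12 = 22.

Beta(27, 22)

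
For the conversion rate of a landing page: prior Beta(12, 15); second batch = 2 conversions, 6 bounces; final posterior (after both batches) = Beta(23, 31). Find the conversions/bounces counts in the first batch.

Because Beta–binomial updating is additive in the counts, the combined data contributed (α_post−α_prior, β_post−β_prior) successes and failures.
Total across both batches: 23−12=11 conversions, 31−15=16 bounces.
Subtract the second batch: 11−2=9 conversions and 16−6=10 bounces.

9 conversions and 10 bounces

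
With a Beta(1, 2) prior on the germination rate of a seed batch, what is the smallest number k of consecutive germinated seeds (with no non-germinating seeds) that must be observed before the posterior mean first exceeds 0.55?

After k germinated seeds and 0 non-germinating seeds the posterior is Beta(1+k, 2), with mean (1+k)/(1+2+k).
Set (1+k)/(3+k) > 0.55 and solve: k > (0.55·3 − 1)/(1 − 0.55) = 1.444.
The smallest integer exceeding 1.444 is 2, and checking k=2: (3)/(5) = 0.6000 > 0.55.

k = 2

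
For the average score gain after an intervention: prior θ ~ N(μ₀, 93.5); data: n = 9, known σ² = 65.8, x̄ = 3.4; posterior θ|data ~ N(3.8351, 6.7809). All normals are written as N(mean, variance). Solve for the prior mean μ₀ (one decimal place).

μ₀ = 9.4

The posterior mean is a precision-weighted average: μ_n = (τ₀μ₀ + τ_data·x̄)/(τ₀+τ_data), with τ₀=1/σ₀² and τ_data=n/σ².
Here τ₀ = 1/93.5 = 0.010695 and τ_data = 9/65.8 = 0.136778, so τ_n = 0.147473.
Rearranging for μ₀: μ₀ = (μ_n·τ_n − τ_data·x̄)/τ₀ = (3.8351·0.147473 − 0.136778·3.4) / 0.010695 = 0.100529/0.010695 ≈ 9.4.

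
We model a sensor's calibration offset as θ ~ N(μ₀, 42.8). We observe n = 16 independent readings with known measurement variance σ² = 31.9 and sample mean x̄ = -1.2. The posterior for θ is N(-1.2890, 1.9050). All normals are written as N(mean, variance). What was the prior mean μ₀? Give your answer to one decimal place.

With known observation variance, the Normal–Normal posterior has precision τ_n = τ₀ + n/σ² and mean μ_n = (τ₀μ₀ + (n/σ²)x̄)/τ_n.
Here τ₀ = 1/42.8 = 0.023364 and τ_data = 16/31.9 = 0.501567, so τ_n = 0.524931.
Rearranging for μ₀: μ₀ = (μ_n·τ_n − τ_data·x̄)/τ₀ = (-1.2890·0.524931 − 0.501567·-1.2) / 0.023364 = -0.074756/0.023364 ≈ -3.2.

μ₀ = -3.2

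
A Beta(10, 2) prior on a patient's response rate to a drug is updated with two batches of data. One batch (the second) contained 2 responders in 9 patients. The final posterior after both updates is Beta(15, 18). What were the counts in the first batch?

Sequential conjugate updates are equivalent to a single update on the pooled data, so total successes = posterior α − prior α and total failures = posterior β − prior β.
Total across both batches: 15−10=5 responders, 18−2=16 non-responders.
Subtract the second batch: 5−2=3 responders and 16−7=9 non-responders.

3 responders and 9 non-responders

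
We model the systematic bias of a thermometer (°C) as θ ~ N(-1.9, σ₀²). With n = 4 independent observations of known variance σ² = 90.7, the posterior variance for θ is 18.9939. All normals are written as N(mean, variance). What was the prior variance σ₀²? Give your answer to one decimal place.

σ₀² = 117.0

For the Normal–Normal model with known σ², precisions add: τ_n = τ₀ + n/σ².
So 1/σ₀² = 1/18.9939 − 4/90.7 = 0.052648 − 0.044101 = 0.008547.
Hence σ₀² = 1/0.008547 ≈ 117.0.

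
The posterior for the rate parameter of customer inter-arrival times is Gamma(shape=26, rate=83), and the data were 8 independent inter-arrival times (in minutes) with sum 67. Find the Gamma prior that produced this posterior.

Gamma–exponential conjugacy: posterior shape = α + n, posterior rate = β + Σtᵢ.
So α = 26 − 8 = 18 and β = 83 − 67 = 16.

Gamma(shape=18, rate=16)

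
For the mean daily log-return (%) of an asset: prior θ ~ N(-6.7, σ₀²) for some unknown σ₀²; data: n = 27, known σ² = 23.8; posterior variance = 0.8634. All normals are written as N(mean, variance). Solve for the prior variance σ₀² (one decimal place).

For the Normal–Normal model with known σ², precisions add: τ_n = τ₀ + n/σ².
So 1/σ₀² = 1/0.8634 − 27/23.8 = 1.158212 − 1.134454 = 0.023758.
Hence σ₀² = 1/0.023758 ≈ 42.1.

σ₀² = 42.1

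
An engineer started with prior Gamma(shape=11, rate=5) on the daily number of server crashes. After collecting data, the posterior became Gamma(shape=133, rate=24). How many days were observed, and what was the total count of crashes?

n = 19 days with total 122 crashes

Gamma–Poisson conjugacy: posterior shape = α + Σxᵢ, posterior rate = β + n.
Matching: Σxᵢ = 133 − 11 = 122 and n = 24 − 5 = 19.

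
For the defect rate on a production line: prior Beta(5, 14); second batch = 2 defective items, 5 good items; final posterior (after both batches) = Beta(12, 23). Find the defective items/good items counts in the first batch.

Sequential conjugate updates are equivalent to a single update on the pooled data, so total successes = posterior α − prior α and total failures = posterior β − prior β.
Total across both batches: 12−5=7 defective items, 23−14=9 good items.
Subtract the second batch: 7−2=5 defective items and 9−5=4 good items.

5 defective items and 4 good items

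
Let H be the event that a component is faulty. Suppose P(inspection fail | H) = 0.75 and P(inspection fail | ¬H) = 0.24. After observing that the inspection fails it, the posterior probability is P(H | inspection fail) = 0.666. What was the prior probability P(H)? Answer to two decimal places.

P(H) = 0.39

In odds form, posterior odds = prior odds × likelihood ratio, so prior odds = posterior odds ÷ LR.
Posterior odds = 0.666/(1−0.666) = 1.9940. LR = 0.75/0.24 = 3.1250.
Prior odds = 1.9940/3.1250 = 0.6381, so P(H) = 0.6381/(1+0.6381) ≈ 0.39.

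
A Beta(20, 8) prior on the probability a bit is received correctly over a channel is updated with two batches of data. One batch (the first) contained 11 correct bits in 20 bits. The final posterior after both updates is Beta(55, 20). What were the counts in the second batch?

Because Beta–binomial updating is additive in the counts, the combined data contributed (α_post−α_prior, β_post−β_prior) successes and failures.
Total across both batches: 55−20=35 correct bits, 20−8=12 errors.
Subtract the first batch: 35−11=24 correct bits and 12−9=3 errors.

24 correct bits and 3 errors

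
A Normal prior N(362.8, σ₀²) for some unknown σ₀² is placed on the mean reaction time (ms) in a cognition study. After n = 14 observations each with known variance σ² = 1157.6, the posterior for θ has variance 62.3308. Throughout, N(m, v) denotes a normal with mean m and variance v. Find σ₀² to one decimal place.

For the Normal–Normal model with known σ², precisions add: τ_n = τ₀ + n/σ².
So 1/σ₀² = 1/62.3308 − 14/1157.6 = 0.016043 − 0.012094 = 0.003949.
Hence σ₀² = 1/0.003949 ≈ 253.2.

σ₀² = 253.2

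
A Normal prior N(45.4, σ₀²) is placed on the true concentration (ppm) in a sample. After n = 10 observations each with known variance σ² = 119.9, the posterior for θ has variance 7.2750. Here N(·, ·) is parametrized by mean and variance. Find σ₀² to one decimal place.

σ₀² = 18.5

Posterior precision equals prior precision plus data precision: 1/σ_n² = 1/σ₀² + n/σ².
So 1/σ₀² = 1/7.2750 − 10/119.9 = 0.137457 − 0.083403 = 0.054054.
Hence σ₀² = 1/0.054054 ≈ 18.5.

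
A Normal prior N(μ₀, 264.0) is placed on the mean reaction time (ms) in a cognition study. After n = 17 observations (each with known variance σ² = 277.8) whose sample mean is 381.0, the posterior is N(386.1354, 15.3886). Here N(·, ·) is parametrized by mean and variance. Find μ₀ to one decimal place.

μ₀ = 469.1

With known observation variance, the Normal–Normal posterior has precision τ_n = τ₀ + n/σ² and mean μ_n = (τ₀μ₀ + (n/σ²)x̄)/τ_n.
Here τ₀ = 1/264.0 = 0.003788 and τ_data = 17/277.8 = 0.061195, so τ_n = 0.064983.
Rearranging for μ₀: μ₀ = (μ_n·τ_n − τ_data·x̄)/τ₀ = (386.1354·0.064983 − 0.061195·381.0) / 0.003788 = 1.776942/0.003788 ≈ 469.1.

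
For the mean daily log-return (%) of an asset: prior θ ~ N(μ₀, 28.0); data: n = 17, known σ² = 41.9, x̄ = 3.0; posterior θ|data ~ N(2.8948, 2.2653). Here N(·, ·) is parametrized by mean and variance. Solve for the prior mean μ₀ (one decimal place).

μ₀ = 1.7

The posterior mean is a precision-weighted average: μ_n = (τ₀μ₀ + τ_data·x̄)/(τ₀+τ_data), with τ₀=1/σ₀² and τ_data=n/σ².
Here τ₀ = 1/28.0 = 0.035714 and τ_data = 17/41.9 = 0.405728, so τ_n = 0.441442.
Rearranging for μ₀: μ₀ = (μ_n·τ_n − τ_data·x̄)/τ₀ = (2.8948·0.441442 − 0.405728·3.0) / 0.035714 = 0.060702/0.035714 ≈ 1.7.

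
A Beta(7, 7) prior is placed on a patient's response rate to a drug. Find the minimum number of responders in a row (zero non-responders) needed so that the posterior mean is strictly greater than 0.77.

After k responders and 0 non-responders the posterior is Beta(7+k, 7), with mean (7+k)/(7+7+k).
Set (7+k)/(14+k) > 0.77 and solve: k > (0.77·14 − 7)/(1 − 0.77) = 16.435.
The smallest integer exceeding 16.435 is 17, and checking k=17: (24)/(31) = 0.7742 > 0.77.

k = 17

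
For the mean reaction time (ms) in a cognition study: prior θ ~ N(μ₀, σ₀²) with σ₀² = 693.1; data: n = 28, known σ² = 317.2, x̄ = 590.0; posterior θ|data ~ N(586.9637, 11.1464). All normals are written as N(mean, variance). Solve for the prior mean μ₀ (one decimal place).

The posterior mean is a precision-weighted average: μ_n = (τ₀μ₀ + τ_data·x̄)/(τ₀+τ_data), with τ₀=1/σ₀² and τ_data=n/σ².
Here τ₀ = 1/693.1 = 0.001443 and τ_data = 28/317.2 = 0.088272, so τ_n = 0.089715.
Rearranging for μ₀: μ₀ = (μ_n·τ_n − τ_data·x̄)/τ₀ = (586.9637·0.089715 − 0.088272·590.0) / 0.001443 = 0.578968/0.001443 ≈ 401.2.

μ₀ = 401.2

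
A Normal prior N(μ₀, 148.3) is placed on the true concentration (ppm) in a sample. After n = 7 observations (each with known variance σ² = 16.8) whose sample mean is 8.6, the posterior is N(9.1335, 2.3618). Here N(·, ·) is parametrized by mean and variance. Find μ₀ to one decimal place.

μ₀ = 42.1

With known observation variance, the Normal–Normal posterior has precision τ_n = τ₀ + n/σ² and mean μ_n = (τ₀μ₀ + (n/σ²)x̄)/τ_n.
Here τ₀ = 1/148.3 = 0.006743 and τ_data = 7/16.8 = 0.416667, so τ_n = 0.423410.
Rearranging for μ₀: μ₀ = (μ_n·τ_n − τ_data·x̄)/τ₀ = (9.1335·0.423410 − 0.416667·8.6) / 0.006743 = 0.283879/0.006743 ≈ 42.1.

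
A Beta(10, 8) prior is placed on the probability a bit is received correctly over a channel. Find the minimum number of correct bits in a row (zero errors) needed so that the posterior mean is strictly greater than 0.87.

k = 44

After k correct bits and 0 errors the posterior is Beta(10+k, 8), with mean (10+k)/(10+8+k).
Set (10+k)/(18+k) > 0.87 and solve: k > (0.87·18 − 10)/(1 − 0.87) = 43.538.
The smallest integer exceeding 43.538 is 44.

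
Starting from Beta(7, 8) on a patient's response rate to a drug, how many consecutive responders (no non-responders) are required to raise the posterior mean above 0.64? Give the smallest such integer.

k = 8

After k responders and 0 non-responders the posterior is Beta(7+k, 8), with mean (7+k)/(7+8+k).
Set (7+k)/(15+k) > 0.64 and solve: k > (0.64·15 − 7)/(1 − 0.64) = 7.222.
The smallest integer exceeding 7.222 is 8.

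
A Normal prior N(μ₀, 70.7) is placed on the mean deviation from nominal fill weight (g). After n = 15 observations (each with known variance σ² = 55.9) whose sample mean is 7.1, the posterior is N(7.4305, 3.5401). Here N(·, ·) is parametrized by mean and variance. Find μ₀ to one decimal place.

μ₀ = 13.7

The posterior mean is a precision-weighted average: μ_n = (τ₀μ₀ + τ_data·x̄)/(τ₀+τ_data), with τ₀=1/σ₀² and τ_data=n/σ².
Here τ₀ = 1/70.7 = 0.014144 and τ_data = 15/55.9 = 0.268336, so τ_n = 0.282480.
Rearranging for μ₀: μ₀ = (μ_n·τ_n − τ_data·x̄)/τ₀ = (7.4305·0.282480 − 0.268336·7.1) / 0.014144 = 0.193782/0.014144 ≈ 13.7.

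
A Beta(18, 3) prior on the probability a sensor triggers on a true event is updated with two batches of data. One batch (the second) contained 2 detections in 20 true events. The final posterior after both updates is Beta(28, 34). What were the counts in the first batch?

8 detections and 13 misses

Because Beta–binomial updating is additive in the counts, the combined data contributed (α_post−α_prior, β_post−β_prior) successes and failures.
Total across both batches: 28−18=10 detections, 34−3=31 misses.
Subtract the second batch: 10−2=8 detections and 31−18=13 misses.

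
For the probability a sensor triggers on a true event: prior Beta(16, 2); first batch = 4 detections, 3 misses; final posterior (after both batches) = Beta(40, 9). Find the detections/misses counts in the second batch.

20 detections and 4 misses

Sequential conjugate updates are equivalent to a single update on the pooled data, so total successes = posterior α − prior α and total failures = posterior β − prior β.
Total across both batches: 40−16=24 detections, 9−2=7 misses.
Subtract the first batch: 24−4=20 detections and 7−3=4 misses.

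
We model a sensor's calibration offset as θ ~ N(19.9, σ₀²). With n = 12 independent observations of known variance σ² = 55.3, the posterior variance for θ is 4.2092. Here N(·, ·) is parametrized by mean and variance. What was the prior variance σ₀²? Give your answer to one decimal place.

Posterior precision equals prior precision plus data precision: 1/σ_n² = 1/σ₀² + n/σ².
So 1/σ₀² = 1/4.2092 − 12/55.3 = 0.237575 − 0.216998 = 0.020577.
Hence σ₀² = 1/0.020577 ≈ 48.6.

σ₀² = 48.6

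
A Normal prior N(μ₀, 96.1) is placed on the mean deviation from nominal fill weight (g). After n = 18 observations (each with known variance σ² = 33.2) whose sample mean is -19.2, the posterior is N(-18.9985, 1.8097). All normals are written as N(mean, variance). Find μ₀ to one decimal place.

μ₀ = -8.5

The posterior mean is a precision-weighted average: μ_n = (τ₀μ₀ + τ_data·x̄)/(τ₀+τ_data), with τ₀=1/σ₀² and τ_data=n/σ².
Here τ₀ = 1/96.1 = 0.010406 and τ_data = 18/33.2 = 0.542169, so τ_n = 0.552575.
Rearranging for μ₀: μ₀ = (μ_n·τ_n − τ_data·x̄)/τ₀ = (-18.9985·0.552575 − 0.542169·-19.2) / 0.010406 = -0.088451/0.010406 ≈ -8.5.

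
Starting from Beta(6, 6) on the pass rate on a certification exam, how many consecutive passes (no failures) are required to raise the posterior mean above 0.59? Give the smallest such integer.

k = 3

After k passes and 0 failures the posterior is Beta(6+k, 6), with mean (6+k)/(6+6+k).
Set (6+k)/(12+k) > 0.59 and solve: k > (0.59·12 − 6)/(1 − 0.59) = 2.634.
The smallest integer exceeding 2.634 is 3.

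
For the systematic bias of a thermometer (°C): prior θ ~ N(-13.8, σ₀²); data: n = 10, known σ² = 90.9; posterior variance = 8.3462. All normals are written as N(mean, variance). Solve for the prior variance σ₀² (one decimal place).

For the Normal–Normal model with known σ², precisions add: τ_n = τ₀ + n/σ².
So 1/σ₀² = 1/8.3462 − 10/90.9 = 0.119815 − 0.110011 = 0.009804.
Hence σ₀² = 1/0.009804 ≈ 102.0.

σ₀² = 102.0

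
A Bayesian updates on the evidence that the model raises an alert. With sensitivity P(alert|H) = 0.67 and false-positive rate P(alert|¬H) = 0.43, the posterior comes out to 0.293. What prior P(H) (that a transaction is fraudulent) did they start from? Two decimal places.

P(H) = 0.21

Bayes' rule in odds form gives O(H|E) = O(H)·[P(E|H)/P(E|¬H)], hence O(H) = O(H|E)/LR.
Posterior odds = 0.293/(1−0.293) = 0.4144. LR = 0.67/0.43 = 1.5581.
Prior odds = 0.4144/1.5581 = 0.2660, so P(H) = 0.2660/(1+0.2660) ≈ 0.21.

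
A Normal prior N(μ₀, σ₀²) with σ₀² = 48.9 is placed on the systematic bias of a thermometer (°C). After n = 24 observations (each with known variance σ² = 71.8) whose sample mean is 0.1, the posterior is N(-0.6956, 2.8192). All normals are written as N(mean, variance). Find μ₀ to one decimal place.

μ₀ = -13.7

The posterior mean is a precision-weighted average: μ_n = (τ₀μ₀ + τ_data·x̄)/(τ₀+τ_data), with τ₀=1/σ₀² and τ_data=n/σ².
Here τ₀ = 1/48.9 = 0.020450 and τ_data = 24/71.8 = 0.334262, so τ_n = 0.354712.
Rearranging for μ₀: μ₀ = (μ_n·τ_n − τ_data·x̄)/τ₀ = (-0.6956·0.354712 − 0.334262·0.1) / 0.020450 = -0.280164/0.020450 ≈ -13.7.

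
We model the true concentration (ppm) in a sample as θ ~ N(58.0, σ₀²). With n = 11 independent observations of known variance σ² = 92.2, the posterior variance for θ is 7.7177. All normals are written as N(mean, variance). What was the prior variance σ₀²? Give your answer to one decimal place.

σ₀² = 97.4

Posterior precision equals prior precision plus data precision: 1/σ_n² = 1/σ₀² + n/σ².
So 1/σ₀² = 1/7.7177 − 11/92.2 = 0.129572 − 0.119306 = 0.010266.
Hence σ₀² = 1/0.010266 ≈ 97.4.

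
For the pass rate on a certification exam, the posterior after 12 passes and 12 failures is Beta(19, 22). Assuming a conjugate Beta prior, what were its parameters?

Beta(7, 10)

A Beta(α, β) prior with s successes and f failures in binomial data gives a Beta(α+s, β+f) posterior.
So α = 19 − 12 = 7 and β = 22 − 12 = 10.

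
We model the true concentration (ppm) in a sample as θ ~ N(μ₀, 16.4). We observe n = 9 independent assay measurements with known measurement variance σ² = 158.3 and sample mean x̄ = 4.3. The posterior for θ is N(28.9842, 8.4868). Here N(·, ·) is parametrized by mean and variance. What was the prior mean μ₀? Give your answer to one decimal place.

The posterior mean is a precision-weighted average: μ_n = (τ₀μ₀ + τ_data·x̄)/(τ₀+τ_data), with τ₀=1/σ₀² and τ_data=n/σ².
Here τ₀ = 1/16.4 = 0.060976 and τ_data = 9/158.3 = 0.056854, so τ_n = 0.117830.
Rearranging for μ₀: μ₀ = (μ_n·τ_n − τ_data·x̄)/τ₀ = (28.9842·0.117830 − 0.056854·4.3) / 0.060976 = 3.170736/0.060976 ≈ 52.0.

μ₀ = 52.0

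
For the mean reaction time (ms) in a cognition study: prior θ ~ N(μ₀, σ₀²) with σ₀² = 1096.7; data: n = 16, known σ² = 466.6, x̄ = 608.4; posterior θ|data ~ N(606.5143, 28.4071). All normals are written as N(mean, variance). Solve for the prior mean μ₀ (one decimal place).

With known observation variance, the Normal–Normal posterior has precision τ_n = τ₀ + n/σ² and mean μ_n = (τ₀μ₀ + (n/σ²)x̄)/τ_n.
Here τ₀ = 1/1096.7 = 0.000912 and τ_data = 16/466.6 = 0.034291, so τ_n = 0.035203.
Rearranging for μ₀: μ₀ = (μ_n·τ_n − τ_data·x̄)/τ₀ = (606.5143·0.035203 − 0.034291·608.4) / 0.000912 = 0.488479/0.000912 ≈ 535.6.

μ₀ = 535.6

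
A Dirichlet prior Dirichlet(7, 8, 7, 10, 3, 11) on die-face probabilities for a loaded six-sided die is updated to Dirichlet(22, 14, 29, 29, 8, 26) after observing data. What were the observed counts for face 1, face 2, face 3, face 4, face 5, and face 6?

For a Dirichlet(α) prior with multinomial counts c, the posterior is Dirichlet(α + c) componentwise.
Counts are posterior − prior componentwise: 22−7=15, 14−8=6, 29−7=22, 29−10=19, 8−3=5, 26−11=15.

counts (15, 6, 22, 19, 5, 15)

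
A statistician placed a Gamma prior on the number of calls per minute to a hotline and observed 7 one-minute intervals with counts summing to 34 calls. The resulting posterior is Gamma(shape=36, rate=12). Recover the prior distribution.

Gamma–Poisson conjugacy: posterior shape = α + Σxᵢ, posterior rate = β + n.
So α = 36 − 34 = 2 and β = 12 − 7 = 5.

Gamma(shape=2, rate=5)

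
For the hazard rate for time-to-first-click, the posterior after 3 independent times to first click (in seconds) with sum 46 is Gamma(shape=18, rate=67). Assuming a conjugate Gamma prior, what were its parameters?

Gamma(shape=15, rate=21)

Gamma–exponential conjugacy: posterior shape = α + n, posterior rate = β + Σtᵢ.
So α = 18 − 3 = 15 and β = 67 − 46 = 21.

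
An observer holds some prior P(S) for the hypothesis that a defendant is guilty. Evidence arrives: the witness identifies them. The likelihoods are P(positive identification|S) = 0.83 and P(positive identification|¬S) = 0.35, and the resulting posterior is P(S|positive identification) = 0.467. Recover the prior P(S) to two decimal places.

In odds form, posterior odds = prior odds × likelihood ratio, so prior odds = posterior odds ÷ LR.
Posterior odds = 0.467/(1−0.467) = 0.8762. LR = 0.83/0.35 = 2.3714.
Prior odds = 0.8762/2.3714 = 0.3695, so P(S) = 0.3695/(1+0.3695) ≈ 0.27.

P(S) = 0.27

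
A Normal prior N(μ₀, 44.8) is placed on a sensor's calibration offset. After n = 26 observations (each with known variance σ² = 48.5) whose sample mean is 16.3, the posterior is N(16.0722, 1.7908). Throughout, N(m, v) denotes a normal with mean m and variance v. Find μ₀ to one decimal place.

μ₀ = 10.6

The posterior mean is a precision-weighted average: μ_n = (τ₀μ₀ + τ_data·x̄)/(τ₀+τ_data), with τ₀=1/σ₀² and τ_data=n/σ².
Here τ₀ = 1/44.8 = 0.022321 and τ_data = 26/48.5 = 0.536082, so τ_n = 0.558403.
Rearranging for μ₀: μ₀ = (μ_n·τ_n − τ_data·x̄)/τ₀ = (16.0722·0.558403 − 0.536082·16.3) / 0.022321 = 0.236628/0.022321 ≈ 10.6.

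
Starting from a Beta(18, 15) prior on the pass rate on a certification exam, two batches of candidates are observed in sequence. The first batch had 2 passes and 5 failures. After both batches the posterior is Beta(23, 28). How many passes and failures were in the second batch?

Because Beta–binomial updating is additive in the counts, the combined data contributed (α_post−α_prior, β_post−β_prior) successes and failures.
Total across both batches: 23−18=5 passes, 28−15=13 failures.
Subtract the first batch: 5−2=3 passes and 13−5=8 failures.

3 passes and 8 failures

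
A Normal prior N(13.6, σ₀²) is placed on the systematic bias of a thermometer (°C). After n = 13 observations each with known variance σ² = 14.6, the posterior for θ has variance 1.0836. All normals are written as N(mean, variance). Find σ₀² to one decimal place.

σ₀² = 30.8

For the Normal–Normal model with known σ², precisions add: τ_n = τ₀ + n/σ².
So 1/σ₀² = 1/1.0836 − 13/14.6 = 0.922850 − 0.890411 = 0.032439.
Hence σ₀² = 1/0.032439 ≈ 30.8.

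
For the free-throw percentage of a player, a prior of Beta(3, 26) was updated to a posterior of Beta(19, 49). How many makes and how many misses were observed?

Beta is conjugate to the binomial likelihood: posterior = Beta(a+s, b+f).
Match parameters: s=19−3=16, f=49−26=23.

16 makes and 23 misses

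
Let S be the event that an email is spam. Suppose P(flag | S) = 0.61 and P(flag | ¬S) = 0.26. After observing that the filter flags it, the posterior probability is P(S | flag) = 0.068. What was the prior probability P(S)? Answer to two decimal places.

In odds form, posterior odds = prior odds × likelihood ratio, so prior odds = posterior odds ÷ LR.
Posterior odds = 0.068/(1−0.068) = 0.0730. LR = 0.61/0.26 = 2.3462.
Prior odds = 0.0730/2.3462 = 0.0311, so P(S) = 0.0311/(1+0.0311) ≈ 0.03.

P(S) = 0.03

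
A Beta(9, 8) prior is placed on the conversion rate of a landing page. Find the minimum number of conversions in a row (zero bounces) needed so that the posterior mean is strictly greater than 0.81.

k = 26

After k conversions and 0 bounces the posterior is Beta(9+k, 8), with mean (9+k)/(9+8+k).
Set (9+k)/(17+k) > 0.81 and solve: k > (0.81·17 − 9)/(1 − 0.81) = 25.105.
The smallest integer exceeding 25.105 is 26.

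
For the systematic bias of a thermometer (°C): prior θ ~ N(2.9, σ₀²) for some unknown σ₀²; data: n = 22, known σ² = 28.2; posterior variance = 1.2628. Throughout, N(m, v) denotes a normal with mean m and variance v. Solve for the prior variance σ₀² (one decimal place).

σ₀² = 85.1

Posterior precision equals prior precision plus data precision: 1/σ_n² = 1/σ₀² + n/σ².
So 1/σ₀² = 1/1.2628 − 22/28.2 = 0.791891 − 0.780142 = 0.011749.
Hence σ₀² = 1/0.011749 ≈ 85.1.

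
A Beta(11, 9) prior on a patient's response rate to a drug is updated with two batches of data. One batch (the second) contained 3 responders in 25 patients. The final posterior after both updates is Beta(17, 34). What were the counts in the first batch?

Sequential conjugate updates are equivalent to a single update on the pooled data, so total successes = posterior α − prior α and total failures = posterior β − prior β.
Total across both batches: 17−11=6 responders, 34−9=25 non-responders.
Subtract the second batch: 6−3=3 responders and 25−22=3 non-responders.

3 responders and 3 non-responders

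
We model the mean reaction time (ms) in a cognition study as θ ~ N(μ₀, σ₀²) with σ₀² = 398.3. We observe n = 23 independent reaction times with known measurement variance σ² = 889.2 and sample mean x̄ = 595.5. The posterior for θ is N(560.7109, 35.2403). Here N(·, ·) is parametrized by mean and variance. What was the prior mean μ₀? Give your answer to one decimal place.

μ₀ = 202.3

The posterior mean is a precision-weighted average: μ_n = (τ₀μ₀ + τ_data·x̄)/(τ₀+τ_data), with τ₀=1/σ₀² and τ_data=n/σ².
Here τ₀ = 1/398.3 = 0.002511 and τ_data = 23/889.2 = 0.025866, so τ_n = 0.028377.
Rearranging for μ₀: μ₀ = (μ_n·τ_n − τ_data·x̄)/τ₀ = (560.7109·0.028377 − 0.025866·595.5) / 0.002511 = 0.508090/0.002511 ≈ 202.3.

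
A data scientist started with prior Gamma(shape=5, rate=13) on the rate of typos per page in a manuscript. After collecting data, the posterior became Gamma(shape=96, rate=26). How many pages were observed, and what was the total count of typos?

n = 13 pages with total 91 typos

A Gamma(α, β) prior (rate parametrization) on a Poisson rate with n observations summing to S gives posterior Gamma(α+S, β+n).
Matching: Σxᵢ = 96 − 5 = 91 and n = 26 − 13 = 13.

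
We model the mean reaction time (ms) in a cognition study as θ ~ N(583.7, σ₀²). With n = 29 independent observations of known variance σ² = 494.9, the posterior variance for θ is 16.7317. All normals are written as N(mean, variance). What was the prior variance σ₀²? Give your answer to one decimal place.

Posterior precision equals prior precision plus data precision: 1/σ_n² = 1/σ₀² + n/σ².
So 1/σ₀² = 1/16.7317 − 29/494.9 = 0.059767 − 0.058598 = 0.001169.
Hence σ₀² = 1/0.001169 ≈ 855.4.

σ₀² = 855.4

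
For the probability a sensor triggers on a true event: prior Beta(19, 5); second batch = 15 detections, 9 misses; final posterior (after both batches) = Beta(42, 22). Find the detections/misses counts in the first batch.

Sequential conjugate updates are equivalent to a single update on the pooled data, so total successes = posterior α − prior α and total failures = posterior β − prior β.
Total across both batches: 42−19=23 detections, 22−5=17 misses.
Subtract the second batch: 23−15=8 detections and 17−9=8 misses.

8 detections and 8 misses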